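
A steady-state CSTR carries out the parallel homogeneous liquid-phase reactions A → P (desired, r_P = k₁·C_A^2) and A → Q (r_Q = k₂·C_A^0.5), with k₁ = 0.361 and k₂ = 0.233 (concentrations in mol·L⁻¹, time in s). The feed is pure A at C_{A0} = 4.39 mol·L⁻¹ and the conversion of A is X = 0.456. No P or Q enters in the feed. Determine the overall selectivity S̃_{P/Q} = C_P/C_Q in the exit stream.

Exit C_A = C_{A0}(1−X) = 4.39×0.544 = 2.388 mol·L⁻¹.
A CSTR operates uniformly at the exit composition, giving r_P = 2.059 and r_Q = 0.3601 (each k·C_A^n at C_A = 2.388).
Overall selectivity = C_P/C_Q = r_Pτ/(r_Qτ) = r_P/r_Q = 5.72.

5.72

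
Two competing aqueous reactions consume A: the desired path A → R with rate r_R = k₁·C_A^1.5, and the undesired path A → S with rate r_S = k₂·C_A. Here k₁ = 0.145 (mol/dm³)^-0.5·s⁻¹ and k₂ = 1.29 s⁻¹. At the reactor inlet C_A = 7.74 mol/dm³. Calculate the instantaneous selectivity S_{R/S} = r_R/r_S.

S_{R/S} = r_R/r_S = (k₁·C_A^1.5)/(k₂·C_A) = (k₁/k₂)·C_A^0.5.
= (0.145×7.740^1.5) / (1.29×7.740) = 3.122/9.985 = 0.313.
Since the desired path is higher order in A, keeping C_A high (PFR or concentrated feed) favours R.

0.313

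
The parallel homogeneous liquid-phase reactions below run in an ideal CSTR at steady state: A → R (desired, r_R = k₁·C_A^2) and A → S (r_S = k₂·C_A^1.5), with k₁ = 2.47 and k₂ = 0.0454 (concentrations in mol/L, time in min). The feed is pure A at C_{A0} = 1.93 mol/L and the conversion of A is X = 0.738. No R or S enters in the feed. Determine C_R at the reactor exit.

1.39 mol/L

Exit C_A = C_{A0}(1−X) = 1.93×0.262 = 0.5057 mol/L.
In a CSTR the entire volume is at exit conditions, so r_R = 2.47×0.5057^2 = 0.6316 and r_S = 0.0454×0.5057^1.5 = 0.01632.
Fraction of consumed A going to R: r_R/(r_R+r_S) = 0.9748.
C_R = 0.9748·C_{A0}·X = 0.9748×1.93×0.738 = 1.39 mol/L.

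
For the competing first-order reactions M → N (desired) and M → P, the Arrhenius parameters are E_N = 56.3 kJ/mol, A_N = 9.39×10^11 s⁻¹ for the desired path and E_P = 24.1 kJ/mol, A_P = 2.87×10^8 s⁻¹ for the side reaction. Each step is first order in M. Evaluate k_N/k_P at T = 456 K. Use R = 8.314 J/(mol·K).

k_N/k_P = (A_N/A_P)·exp[−(E_N−E_P)/(RT)] = (A_N/A_P)·exp[(E_P−E_N)/(RT)].
(E_P−E_N)/(RT) = (24.1−56.3)×10³/(8.314×456) = -32200/3791 = -8.493.
k_N/k_P = (9.39×10^11/2.87×10^8)·exp(-8.493) = 3272 × 2.048×10^-4 = 0.670.
Since E_N > E_P, raising the temperature improves selectivity toward N.

0.670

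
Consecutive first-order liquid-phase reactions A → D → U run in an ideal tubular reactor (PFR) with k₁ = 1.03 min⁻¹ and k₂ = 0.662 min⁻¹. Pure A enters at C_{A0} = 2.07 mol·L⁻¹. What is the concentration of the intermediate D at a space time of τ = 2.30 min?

Solving the coupled first-order balances gives C_D(τ) = [k₁/(k₂−k₁)]·C_{A0}·(e^(−k₁τ) − e^(−k₂τ)).
e^(−k₁τ) = e^(−1.03×2.30) = e^(−2.369) = 0.09357; e^(−k₂τ) = e^(−1.523) = 0.2181.
C_D = 1.03×2.07/(0.662−1.03) × (0.09357−0.2181) = (-5.794)×(-0.1246) = 0.7217 mol·L⁻¹.

0.722 mol·L⁻¹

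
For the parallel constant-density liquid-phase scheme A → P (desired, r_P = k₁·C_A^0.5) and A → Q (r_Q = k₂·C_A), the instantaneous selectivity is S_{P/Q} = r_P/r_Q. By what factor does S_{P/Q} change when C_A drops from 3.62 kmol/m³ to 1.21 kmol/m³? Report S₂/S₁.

1.73

S_{P/Q} = (k₁/k₂)·C_A^-0.5, so S₂/S₁ = (C_{A,2}/C_{A,1})^-0.5.
= (1.21/3.62)^(-0.5) = (0.3343)^(-0.5) = 1.73.
Selectivity toward P rises as C_A falls — low-concentration operation is favoured.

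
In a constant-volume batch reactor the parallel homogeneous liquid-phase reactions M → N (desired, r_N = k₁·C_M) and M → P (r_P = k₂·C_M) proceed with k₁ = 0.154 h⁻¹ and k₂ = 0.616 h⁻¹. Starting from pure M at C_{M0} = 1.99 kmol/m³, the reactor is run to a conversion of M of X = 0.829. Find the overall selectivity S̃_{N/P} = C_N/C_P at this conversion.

C_M = C_{M0}(1−X) = 0.3403 kmol/m³.
Both paths are first order in M, so the instantaneous fraction to N is constant: dC_N/d(−C_M) = k₁/(k₁+k₂) = 0.2000.
C_N = 0.2000·(C_{M0}−C_M) = 0.2000×1.650 = 0.330 kmol/m³.
C_P = (C_{M0}−C_M)−C_N = 1.320 kmol/m³; S̃_{N/P} = 0.3299/1.320 = 0.250.

0.250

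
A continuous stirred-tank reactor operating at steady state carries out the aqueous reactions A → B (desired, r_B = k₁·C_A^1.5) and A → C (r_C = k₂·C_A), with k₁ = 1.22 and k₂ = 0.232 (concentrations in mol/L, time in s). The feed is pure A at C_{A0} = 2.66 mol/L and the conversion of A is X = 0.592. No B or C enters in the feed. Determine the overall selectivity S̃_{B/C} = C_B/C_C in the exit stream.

Exit C_A = C_{A0}(1−X) = 2.66×0.408 = 1.085 mol/L.
A CSTR operates uniformly at the exit composition, giving r_B = 1.379 and r_C = 0.2518 (each k·C_A^n at C_A = 1.085).
Overall selectivity = C_B/C_C = r_Bτ/(r_Cτ) = r_B/r_C = 5.48.

5.48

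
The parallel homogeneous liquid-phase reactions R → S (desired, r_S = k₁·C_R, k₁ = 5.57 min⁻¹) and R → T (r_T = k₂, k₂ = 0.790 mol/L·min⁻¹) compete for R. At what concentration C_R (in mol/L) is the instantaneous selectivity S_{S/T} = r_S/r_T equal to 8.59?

1.22 mol/L

S_{S/T} = (k₁/k₂)·C_R ⇒ C_R = S·k₂/k₁.
= 8.59×0.790/5.57 = 1.22 mol/L.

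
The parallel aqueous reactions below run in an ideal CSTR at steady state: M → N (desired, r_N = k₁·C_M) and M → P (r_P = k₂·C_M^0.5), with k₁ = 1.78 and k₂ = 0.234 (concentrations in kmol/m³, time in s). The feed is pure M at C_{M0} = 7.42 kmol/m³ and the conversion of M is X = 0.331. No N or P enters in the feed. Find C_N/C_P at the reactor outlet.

Exit C_M = C_{M0}(1−X) = 7.42×0.669 = 4.964 kmol/m³.
Rates in a CSTR are evaluated at the outlet concentration: r_N = 1.78×4.964 = 8.836, r_P = 0.234×4.964^0.5 = 0.5214.
Overall selectivity = C_N/C_P = r_Nτ/(r_Pτ) = r_N/r_P = 16.9.

16.9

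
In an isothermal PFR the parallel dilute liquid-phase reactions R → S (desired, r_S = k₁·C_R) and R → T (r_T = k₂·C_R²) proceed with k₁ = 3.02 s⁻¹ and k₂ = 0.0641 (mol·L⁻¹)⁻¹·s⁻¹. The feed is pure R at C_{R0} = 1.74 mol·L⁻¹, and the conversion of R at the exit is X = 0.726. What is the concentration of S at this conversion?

C_R = C_{R0}(1−X) = 0.4768 mol·L⁻¹.
Along a PFR/batch, dC_S/dC_R = −r_S/(r_S+r_T) = −k₁/(k₁+k₂·C_R).
Integrating from C_{R0} to C_R: C_S = (3.02/0.0641)·ln[(3.02+0.0641·1.74)/(3.02+0.0641·0.477)] = 47.11·ln(3.132/3.051) = 1.234 mol·L⁻¹.

1.23 mol·L⁻¹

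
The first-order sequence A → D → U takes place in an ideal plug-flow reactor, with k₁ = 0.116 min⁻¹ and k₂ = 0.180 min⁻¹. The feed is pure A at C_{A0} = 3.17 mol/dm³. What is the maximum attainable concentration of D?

For a first-order series the maximum intermediate yield is C_{D,max}/C_{A0} = (k₁/k₂)^[k₂/(k₂−k₁)].
= (0.116/0.180)^(0.180/(0.180−0.116)) = (0.6444)^(2.813) = 0.2906.
C_{D,max} = 0.2906×3.17 = 0.921 mol/dm³.

0.921 mol/dm³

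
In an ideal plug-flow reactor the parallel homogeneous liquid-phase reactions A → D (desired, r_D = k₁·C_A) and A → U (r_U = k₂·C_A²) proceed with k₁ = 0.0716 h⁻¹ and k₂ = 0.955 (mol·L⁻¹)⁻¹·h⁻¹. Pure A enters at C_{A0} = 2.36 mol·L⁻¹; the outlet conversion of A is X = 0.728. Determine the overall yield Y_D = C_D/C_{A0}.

C_A = C_{A0}(1−X) = 0.6419 mol·L⁻¹.
Along a PFR/batch, dC_D/dC_A = −r_D/(r_D+r_U) = −k₁/(k₁+k₂·C_A).
Integrating from C_{A0} to C_A: C_D = (0.0716/0.955)·ln[(0.0716+0.955·2.36)/(0.0716+0.955·0.642)] = 0.07497·ln(2.325/0.6846) = 0.09168 mol·L⁻¹.
Y_D = C_D/C_{A0} = 0.09168/2.36 = 0.0388.

0.0388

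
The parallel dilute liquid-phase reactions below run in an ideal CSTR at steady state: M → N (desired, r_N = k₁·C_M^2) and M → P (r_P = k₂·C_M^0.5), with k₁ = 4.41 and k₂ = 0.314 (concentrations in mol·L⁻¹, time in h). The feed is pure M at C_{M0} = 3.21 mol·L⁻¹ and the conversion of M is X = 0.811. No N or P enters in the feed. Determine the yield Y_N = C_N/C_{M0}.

0.705

Exit C_M = C_{M0}(1−X) = 3.21×0.189 = 0.6067 mol·L⁻¹.
A CSTR operates uniformly at the exit composition, giving r_N = 1.623 and r_P = 0.2446 (each k·C_M^n at C_M = 0.6067).
Fraction of consumed M going to N: r_N/(r_N+r_P) = 0.8691.
C_N = 0.8691·C_{M0}·X = 0.8691×3.21×0.811 = 2.26 mol·L⁻¹; Y_N = C_N/C_{M0} = 0.705.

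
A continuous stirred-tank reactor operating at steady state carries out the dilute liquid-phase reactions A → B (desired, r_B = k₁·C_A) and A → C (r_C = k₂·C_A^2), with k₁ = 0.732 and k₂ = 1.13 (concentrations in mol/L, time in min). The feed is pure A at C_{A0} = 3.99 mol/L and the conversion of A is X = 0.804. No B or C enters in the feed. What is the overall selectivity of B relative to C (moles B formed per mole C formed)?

Exit C_A = C_{A0}(1−X) = 3.99×0.196 = 0.7820 mol/L.
A CSTR operates uniformly at the exit composition, giving r_B = 0.5725 and r_C = 0.6911 (each k·C_A^n at C_A = 0.7820).
Overall selectivity = C_B/C_C = r_Bτ/(r_Cτ) = r_B/r_C = 0.828.

0.828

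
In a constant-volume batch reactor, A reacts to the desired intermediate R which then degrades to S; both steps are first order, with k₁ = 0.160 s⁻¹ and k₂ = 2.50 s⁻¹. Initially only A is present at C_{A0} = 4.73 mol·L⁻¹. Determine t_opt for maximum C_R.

1.17 s

Setting dC_R/dt = 0 gives t_opt = ln(k₂/k₁)/(k₂−k₁).
= ln(2.50/0.160)/(2.50−0.160) = ln(15.62)/2.340 = 2.749/2.340 = 1.17 s.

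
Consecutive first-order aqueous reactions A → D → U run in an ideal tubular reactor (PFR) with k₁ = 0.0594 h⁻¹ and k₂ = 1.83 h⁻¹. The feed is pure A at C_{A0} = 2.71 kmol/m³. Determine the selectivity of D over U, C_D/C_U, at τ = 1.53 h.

0.491

Solving the coupled first-order balances gives C_D(τ) = [k₁/(k₂−k₁)]·C_{A0}·(e^(−k₁τ) − e^(−k₂τ)).
e^(−k₁τ) = e^(−0.0594×1.53) = e^(−0.09088) = 0.9131; e^(−k₂τ) = e^(−2.800) = 0.06082.
C_D = 0.0594×2.71/(1.83−0.0594) × (0.9131−0.06082) = 0.09091×0.8523 = 0.07749 kmol/m³.
C_A = C_{A0}e^(−k₁τ) = 2.475 kmol/m³, so C_U = C_{A0}−C_A−C_D = 0.1579 kmol/m³; C_D/C_U = 0.491.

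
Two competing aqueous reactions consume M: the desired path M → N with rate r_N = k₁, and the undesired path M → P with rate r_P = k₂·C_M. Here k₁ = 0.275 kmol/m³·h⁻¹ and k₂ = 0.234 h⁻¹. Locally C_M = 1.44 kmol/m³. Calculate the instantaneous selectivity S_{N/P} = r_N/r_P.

0.816

S_{N/P} = r_N/r_P = (k₁)/(k₂·C_M) = (k₁/k₂)·C_M⁻¹.
= (0.275) / (0.234×1.440) = 0.2750/0.3370 = 0.816.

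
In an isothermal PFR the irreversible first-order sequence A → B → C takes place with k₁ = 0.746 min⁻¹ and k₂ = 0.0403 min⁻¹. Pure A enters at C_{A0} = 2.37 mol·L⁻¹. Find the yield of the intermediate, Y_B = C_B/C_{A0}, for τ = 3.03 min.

The intermediate concentration in a first-order A→B→C sequence is C_B = k₁C_{A0}(e^(−k₁τ) − e^(−k₂τ))/(k₂−k₁).
e^(−k₁τ) = e^(−0.746×3.03) = e^(−2.260) = 0.1043; e^(−k₂τ) = e^(−0.1221) = 0.8851.
C_B = 0.746×2.37/(0.0403−0.746) × (0.1043−0.8851) = (-2.505)×(-0.7807) = 1.956 mol·L⁻¹.
Y_B = C_B/C_{A0} = 1.956/2.37 = 0.825.

0.825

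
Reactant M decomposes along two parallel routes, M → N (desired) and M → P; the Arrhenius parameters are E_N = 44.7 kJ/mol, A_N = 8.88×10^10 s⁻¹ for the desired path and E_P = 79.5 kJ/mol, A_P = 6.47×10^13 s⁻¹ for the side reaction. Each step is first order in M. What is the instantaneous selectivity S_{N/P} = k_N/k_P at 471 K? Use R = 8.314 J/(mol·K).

9.93

k_N/k_P = (A_N/A_P)·exp[−(E_N−E_P)/(RT)] = (A_N/A_P)·exp[(E_P−E_N)/(RT)].
(E_P−E_N)/(RT) = (79.5−44.7)×10³/(8.314×471) = 34800/3916 = 8.887.
k_N/k_P = (8.88×10^10/6.47×10^13)·exp(8.887) = 0.001372 × 7236 = 9.93.
Since E_N < E_P, lowering the temperature improves selectivity toward N.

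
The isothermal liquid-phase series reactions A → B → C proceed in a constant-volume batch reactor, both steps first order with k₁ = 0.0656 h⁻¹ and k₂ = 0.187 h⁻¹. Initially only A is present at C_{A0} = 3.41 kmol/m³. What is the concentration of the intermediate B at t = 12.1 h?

0.641 kmol/m³

For first-order series with pure A initially, C_B(t) = k₁C_{A0}/(k₂−k₁)·(e^(−k₁t) − e^(−k₂t)).
e^(−k₁t) = e^(−0.0656×12.1) = e^(−0.7938) = 0.4521; e^(−k₂t) = e^(−2.263) = 0.1041.
C_B = 0.0656×3.41/(0.187−0.0656) × (0.4521−0.1041) = 1.843×0.3481 = 0.6414 kmol/m³.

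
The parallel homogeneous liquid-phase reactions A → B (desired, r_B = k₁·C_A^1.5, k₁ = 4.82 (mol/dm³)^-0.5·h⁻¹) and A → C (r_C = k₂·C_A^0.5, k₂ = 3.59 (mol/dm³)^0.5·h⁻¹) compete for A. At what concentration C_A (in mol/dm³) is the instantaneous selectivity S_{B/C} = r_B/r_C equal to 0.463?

S_{B/C} = (k₁/k₂)·C_A ⇒ C_A = S·k₂/k₁.
= 0.463×3.59/4.82 = 0.345 mol/dm³.

0.345 mol/dm³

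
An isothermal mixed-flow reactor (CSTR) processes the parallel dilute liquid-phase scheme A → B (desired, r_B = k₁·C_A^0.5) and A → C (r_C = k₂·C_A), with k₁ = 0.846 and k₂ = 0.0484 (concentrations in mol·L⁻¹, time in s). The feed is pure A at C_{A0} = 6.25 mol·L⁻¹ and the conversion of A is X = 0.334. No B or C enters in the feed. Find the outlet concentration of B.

1.87 mol·L⁻¹

Exit C_A = C_{A0}(1−X) = 6.25×0.666 = 4.162 mol·L⁻¹.
Rates in a CSTR are evaluated at the outlet concentration: r_B = 0.846×4.162^0.5 = 1.726, r_C = 0.0484×4.162 = 0.2015.
Fraction of consumed A going to B: r_B/(r_B+r_C) = 0.8955.
C_B = 0.8955·C_{A0}·X = 0.8955×6.25×0.334 = 1.87 mol·L⁻¹.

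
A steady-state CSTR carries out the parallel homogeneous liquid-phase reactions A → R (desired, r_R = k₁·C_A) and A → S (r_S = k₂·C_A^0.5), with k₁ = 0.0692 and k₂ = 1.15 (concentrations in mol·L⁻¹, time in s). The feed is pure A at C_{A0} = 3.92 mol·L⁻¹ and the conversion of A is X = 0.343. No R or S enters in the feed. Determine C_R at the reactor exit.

Exit C_A = C_{A0}(1−X) = 3.92×0.657 = 2.575 mol·L⁻¹.
Rates in a CSTR are evaluated at the outlet concentration: r_R = 0.0692×2.575 = 0.1782, r_S = 1.15×2.575^0.5 = 1.846.
Fraction of consumed A going to R: r_R/(r_R+r_S) = 0.08806.
C_R = 0.08806·C_{A0}·X = 0.08806×3.92×0.343 = 0.118 mol·L⁻¹.

0.118 mol·L⁻¹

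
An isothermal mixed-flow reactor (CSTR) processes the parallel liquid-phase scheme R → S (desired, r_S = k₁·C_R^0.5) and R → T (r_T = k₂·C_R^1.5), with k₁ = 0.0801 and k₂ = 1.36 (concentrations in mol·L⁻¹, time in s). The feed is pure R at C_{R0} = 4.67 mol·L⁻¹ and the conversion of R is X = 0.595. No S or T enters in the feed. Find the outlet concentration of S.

Exit C_R = C_{R0}(1−X) = 4.67×0.405 = 1.891 mol·L⁻¹.
In a CSTR the entire volume is at exit conditions, so r_S = 0.0801×1.891^0.5 = 0.1102 and r_T = 1.36×1.891^1.5 = 3.538.
Fraction of consumed R going to S: r_S/(r_S+r_T) = 0.03020.
C_S = 0.03020·C_{R0}·X = 0.03020×4.67×0.595 = 0.0839 mol·L⁻¹.

0.0839 mol·L⁻¹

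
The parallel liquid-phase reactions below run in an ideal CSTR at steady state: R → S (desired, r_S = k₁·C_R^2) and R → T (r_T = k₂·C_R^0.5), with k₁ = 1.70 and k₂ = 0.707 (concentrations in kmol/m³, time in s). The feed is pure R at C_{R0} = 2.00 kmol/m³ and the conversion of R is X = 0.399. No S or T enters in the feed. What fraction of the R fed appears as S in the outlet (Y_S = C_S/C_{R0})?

0.303

Exit C_R = C_{R0}(1−X) = 2.00×0.601 = 1.202 kmol/m³.
A CSTR operates uniformly at the exit composition, giving r_S = 2.456 and r_T = 0.7751 (each k·C_R^n at C_R = 1.202).
Fraction of consumed R going to S: r_S/(r_S+r_T) = 0.7601.
C_S = 0.7601·C_{R0}·X = 0.7601×2.00×0.399 = 0.607 kmol/m³; Y_S = C_S/C_{R0} = 0.303.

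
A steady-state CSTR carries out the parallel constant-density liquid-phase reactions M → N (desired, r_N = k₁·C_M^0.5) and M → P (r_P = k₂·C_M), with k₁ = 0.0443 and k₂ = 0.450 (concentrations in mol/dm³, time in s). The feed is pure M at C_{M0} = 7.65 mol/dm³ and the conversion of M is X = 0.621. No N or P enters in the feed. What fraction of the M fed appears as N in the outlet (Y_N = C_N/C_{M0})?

Exit C_M = C_{M0}(1−X) = 7.65×0.379 = 2.899 mol/dm³.
In a CSTR the entire volume is at exit conditions, so r_N = 0.0443×2.899^0.5 = 0.07543 and r_P = 0.450×2.899 = 1.305.
Fraction of consumed M going to N: r_N/(r_N+r_P) = 0.05466.
C_N = 0.05466·C_{M0}·X = 0.05466×7.65×0.621 = 0.260 mol/dm³; Y_N = C_N/C_{M0} = 0.0339.

0.0339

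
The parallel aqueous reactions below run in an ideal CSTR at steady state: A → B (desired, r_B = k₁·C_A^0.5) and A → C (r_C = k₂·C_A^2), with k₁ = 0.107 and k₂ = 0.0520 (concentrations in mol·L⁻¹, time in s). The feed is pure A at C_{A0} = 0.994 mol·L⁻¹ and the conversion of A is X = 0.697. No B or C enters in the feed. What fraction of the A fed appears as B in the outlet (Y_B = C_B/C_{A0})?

Exit C_A = C_{A0}(1−X) = 0.994×0.303 = 0.3012 mol·L⁻¹.
A CSTR operates uniformly at the exit composition, giving r_B = 0.05872 and r_C = 0.004717 (each k·C_A^n at C_A = 0.3012).
Fraction of consumed A going to B: r_B/(r_B+r_C) = 0.9256.
C_B = 0.9256·C_{A0}·X = 0.9256×0.994×0.697 = 0.641 mol·L⁻¹; Y_B = C_B/C_{A0} = 0.645.

0.645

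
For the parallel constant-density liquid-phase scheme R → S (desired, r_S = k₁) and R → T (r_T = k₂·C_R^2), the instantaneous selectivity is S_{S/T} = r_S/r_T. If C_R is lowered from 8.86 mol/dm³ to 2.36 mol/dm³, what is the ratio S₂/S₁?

S_{S/T} = (k₁/k₂)·C_R^-2, so S₂/S₁ = (C_{R,2}/C_{R,1})^-2.
= (2.36/8.86)^(-2) = (0.2664)^(-2) = 14.1.

14.1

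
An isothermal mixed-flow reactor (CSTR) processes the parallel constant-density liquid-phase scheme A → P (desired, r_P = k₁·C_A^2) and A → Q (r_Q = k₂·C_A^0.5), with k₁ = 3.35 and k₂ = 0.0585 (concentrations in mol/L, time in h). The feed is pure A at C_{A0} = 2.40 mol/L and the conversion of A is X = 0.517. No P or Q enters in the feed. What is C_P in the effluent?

1.22 mol/L

Exit C_A = C_{A0}(1−X) = 2.40×0.483 = 1.159 mol/L.
Rates in a CSTR are evaluated at the outlet concentration: r_P = 3.35×1.159^2 = 4.502, r_Q = 0.0585×1.159^0.5 = 0.06298.
Fraction of consumed A going to P: r_P/(r_P+r_Q) = 0.9862.
C_P = 0.9862·C_{A0}·X = 0.9862×2.40×0.517 = 1.22 mol/L.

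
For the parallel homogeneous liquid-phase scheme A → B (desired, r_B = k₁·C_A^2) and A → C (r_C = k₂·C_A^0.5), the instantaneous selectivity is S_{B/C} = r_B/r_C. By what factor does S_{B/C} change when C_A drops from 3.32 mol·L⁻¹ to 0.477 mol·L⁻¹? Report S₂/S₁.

0.0545

S_{B/C} = (k₁/k₂)·C_A^1.5, so S₂/S₁ = (C_{A,2}/C_{A,1})^1.5.
= (0.477/3.32)^1.5 = (0.1437)^1.5 = 0.0545.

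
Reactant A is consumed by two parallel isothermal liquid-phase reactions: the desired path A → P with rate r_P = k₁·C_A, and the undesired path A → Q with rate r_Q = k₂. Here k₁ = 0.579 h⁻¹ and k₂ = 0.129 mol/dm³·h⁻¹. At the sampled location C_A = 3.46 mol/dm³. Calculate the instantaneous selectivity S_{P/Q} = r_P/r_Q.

S_{P/Q} = r_P/r_Q = (k₁·C_A)/(k₂) = (k₁/k₂)·C_A.
= (0.579×3.460) / (0.129) = 2.003/0.1290 = 15.5.
Since the desired path is higher order in A, keeping C_A high (PFR or concentrated feed) favours P.

15.5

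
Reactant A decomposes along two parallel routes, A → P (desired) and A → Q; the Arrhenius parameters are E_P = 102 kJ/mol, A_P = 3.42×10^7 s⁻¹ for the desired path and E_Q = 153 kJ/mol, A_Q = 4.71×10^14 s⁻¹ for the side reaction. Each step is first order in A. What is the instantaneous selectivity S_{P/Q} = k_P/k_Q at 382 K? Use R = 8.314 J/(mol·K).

Since both paths have the same order in A, the concentration cancels and S_{P/Q} = k_P/k_Q = (A_P/A_Q)·exp[(E_Q−E_P)/(RT)].
(E_Q−E_P)/(RT) = (153−102)×10³/(8.314×382) = 51000/3176 = 16.06.
k_P/k_Q = (3.42×10^7/4.71×10^14)·exp(16.06) = 7.261×10^-8 × 9.419×10^6 = 0.684.

0.684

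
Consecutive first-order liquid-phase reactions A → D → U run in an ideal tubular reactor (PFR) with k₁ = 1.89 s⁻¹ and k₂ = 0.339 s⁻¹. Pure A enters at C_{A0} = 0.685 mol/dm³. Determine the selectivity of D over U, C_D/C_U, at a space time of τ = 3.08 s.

0.744

For first-order series with pure A initially, C_D(τ) = k₁C_{A0}/(k₂−k₁)·(e^(−k₁τ) − e^(−k₂τ)).
e^(−k₁τ) = e^(−1.89×3.08) = e^(−5.821) = 0.002964; e^(−k₂τ) = e^(−1.044) = 0.3520.
C_D = 1.89×0.685/(0.339−1.89) × (0.002964−0.3520) = (-0.8347)×(-0.3490) = 0.2913 mol/dm³.
C_A = C_{A0}e^(−k₁τ) = 0.002030 mol/dm³, so C_U = C_{A0}−C_A−C_D = 0.3916 mol/dm³; C_D/C_U = 0.744.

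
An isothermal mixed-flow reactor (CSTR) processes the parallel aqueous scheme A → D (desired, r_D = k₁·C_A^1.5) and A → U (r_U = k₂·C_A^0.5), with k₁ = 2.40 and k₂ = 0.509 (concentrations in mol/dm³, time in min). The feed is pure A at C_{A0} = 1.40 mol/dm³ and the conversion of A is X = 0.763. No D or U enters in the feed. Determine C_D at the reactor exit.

Exit C_A = C_{A0}(1−X) = 1.40×0.237 = 0.3318 mol/dm³.
A CSTR operates uniformly at the exit composition, giving r_D = 0.4587 and r_U = 0.2932 (each k·C_A^n at C_A = 0.3318).
Fraction of consumed A going to D: r_D/(r_D+r_U) = 0.6101.
C_D = 0.6101·C_{A0}·X = 0.6101×1.40×0.763 = 0.652 mol/dm³.

0.652 mol/dm³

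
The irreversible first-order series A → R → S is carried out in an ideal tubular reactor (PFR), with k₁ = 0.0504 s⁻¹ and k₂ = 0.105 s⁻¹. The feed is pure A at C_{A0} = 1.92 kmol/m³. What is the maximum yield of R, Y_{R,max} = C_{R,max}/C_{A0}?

For a first-order series the maximum intermediate yield is C_{R,max}/C_{A0} = (k₁/k₂)^[k₂/(k₂−k₁)].
= (0.0504/0.105)^(0.105/(0.105−0.0504)) = (0.4800)^(1.923) = 0.2438.

0.244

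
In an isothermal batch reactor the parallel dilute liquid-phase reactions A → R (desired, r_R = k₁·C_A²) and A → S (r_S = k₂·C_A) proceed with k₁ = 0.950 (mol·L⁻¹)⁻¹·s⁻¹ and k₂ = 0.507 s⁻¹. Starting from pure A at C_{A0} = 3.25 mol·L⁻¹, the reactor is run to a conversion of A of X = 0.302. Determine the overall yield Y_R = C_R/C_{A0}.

C_A = C_{A0}(1−X) = 2.268 mol·L⁻¹.
Along a PFR/batch, dC_S/dC_A = −r_S/(r_R+r_S) = −k₂/(k₂+k₁·C_A).
Integrating from C_{A0} to C_A: C_S = (0.507/0.950)·ln[(0.507+0.950·3.25)/(0.507+0.950·2.27)] = 0.5337·ln(3.595/2.662) = 0.1603 mol·L⁻¹.
Then C_R = (C_{A0}−C_A) − C_S = 0.9815 − 0.1603 = 0.8212 mol·L⁻¹.
Y_R = C_R/C_{A0} = 0.8212/3.25 = 0.253.

0.253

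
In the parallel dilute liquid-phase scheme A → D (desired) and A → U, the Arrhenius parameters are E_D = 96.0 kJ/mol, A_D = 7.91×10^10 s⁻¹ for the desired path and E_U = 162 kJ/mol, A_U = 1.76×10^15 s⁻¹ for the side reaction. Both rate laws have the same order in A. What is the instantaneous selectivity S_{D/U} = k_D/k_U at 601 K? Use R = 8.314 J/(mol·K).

24.5

With equal orders, S_{D/U} = k_D/k_U = (A_D/A_U)·exp[(E_U−E_D)/(RT)].
(E_U−E_D)/(RT) = (162−96.0)×10³/(8.314×601) = 66000/4997 = 13.21.
k_D/k_U = (7.91×10^10/1.76×10^15)·exp(13.21) = 4.494×10^-5 × 5.451×10^5 = 24.5.
Since E_D < E_U, lowering the temperature improves selectivity toward D.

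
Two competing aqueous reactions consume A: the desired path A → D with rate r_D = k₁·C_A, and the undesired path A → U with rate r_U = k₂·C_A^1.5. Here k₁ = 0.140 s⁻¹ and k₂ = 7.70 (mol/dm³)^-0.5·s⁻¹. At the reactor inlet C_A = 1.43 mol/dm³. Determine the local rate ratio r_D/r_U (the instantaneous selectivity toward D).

S_{D/U} = r_D/r_U = (k₁·C_A)/(k₂·C_A^1.5) = (k₁/k₂)·C_A^-0.5.
= (0.140×1.430) / (7.70×1.430^1.5) = 0.2002/13.17 = 0.0152.
The undesired path is higher order in A, so low C_A (CSTR or dilute feed) favours D.

0.0152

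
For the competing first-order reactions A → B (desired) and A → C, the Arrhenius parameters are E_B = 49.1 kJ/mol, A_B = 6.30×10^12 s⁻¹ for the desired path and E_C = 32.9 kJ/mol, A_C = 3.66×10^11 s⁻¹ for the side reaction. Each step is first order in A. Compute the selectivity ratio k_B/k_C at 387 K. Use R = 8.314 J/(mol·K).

0.112

k_B/k_C = (A_B/A_C)·exp[−(E_B−E_C)/(RT)] = (A_B/A_C)·exp[(E_C−E_B)/(RT)].
(E_C−E_B)/(RT) = (32.9−49.1)×10³/(8.314×387) = -16200/3218 = -5.035.
k_B/k_C = (6.30×10^12/3.66×10^11)·exp(-5.035) = 17.21 × 0.006507 = 0.112.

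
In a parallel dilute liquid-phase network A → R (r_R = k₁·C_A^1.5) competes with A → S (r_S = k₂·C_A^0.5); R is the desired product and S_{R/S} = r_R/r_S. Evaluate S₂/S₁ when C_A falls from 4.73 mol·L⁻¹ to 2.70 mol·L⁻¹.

S_{R/S} = (k₁/k₂)·C_A, so S₂/S₁ = (C_{A,2}/C_{A,1}).
= 2.70/4.73 = 0.571.

0.571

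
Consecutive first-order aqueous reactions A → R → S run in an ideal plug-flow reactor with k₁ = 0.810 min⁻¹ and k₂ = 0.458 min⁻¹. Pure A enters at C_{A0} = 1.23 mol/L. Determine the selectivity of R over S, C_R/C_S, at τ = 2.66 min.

The intermediate concentration in a first-order A→B→C sequence is C_R = k₁C_{A0}(e^(−k₁τ) − e^(−k₂τ))/(k₂−k₁).
e^(−k₁τ) = e^(−0.810×2.66) = e^(−2.155) = 0.1159; e^(−k₂τ) = e^(−1.218) = 0.2957.
C_R = 0.810×1.23/(0.458−0.810) × (0.1159−0.2957) = (-2.830)×(-0.1798) = 0.5089 mol/L.
C_A = C_{A0}e^(−k₁τ) = 0.1426 mol/L, so C_S = C_{A0}−C_A−C_R = 0.5785 mol/L; C_R/C_S = 0.880.

0.880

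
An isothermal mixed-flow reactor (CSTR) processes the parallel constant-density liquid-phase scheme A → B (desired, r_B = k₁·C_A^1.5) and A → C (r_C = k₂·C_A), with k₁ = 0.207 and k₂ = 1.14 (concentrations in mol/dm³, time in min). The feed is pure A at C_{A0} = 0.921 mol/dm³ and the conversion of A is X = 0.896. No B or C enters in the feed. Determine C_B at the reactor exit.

0.0439 mol/dm³

Exit C_A = C_{A0}(1−X) = 0.921×0.104 = 0.09578 mol/dm³.
Rates in a CSTR are evaluated at the outlet concentration: r_B = 0.207×0.09578^1.5 = 0.006136, r_C = 1.14×0.09578 = 0.1092.
Fraction of consumed A going to B: r_B/(r_B+r_C) = 0.05321.
C_B = 0.05321·C_{A0}·X = 0.05321×0.921×0.896 = 0.0439 mol/dm³.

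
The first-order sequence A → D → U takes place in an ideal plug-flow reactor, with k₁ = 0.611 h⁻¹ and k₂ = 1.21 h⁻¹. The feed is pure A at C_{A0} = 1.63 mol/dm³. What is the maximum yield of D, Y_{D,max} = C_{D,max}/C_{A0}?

Evaluating C_D at τ_opt = ln(k₂/k₁)/(k₂−k₁) gives C_{D,max}/C_{A0} = (k₁/k₂)^[k₂/(k₂−k₁)].
= (0.611/1.21)^(1.21/(1.21−0.611)) = (0.5050)^(2.020) = 0.2515.

0.252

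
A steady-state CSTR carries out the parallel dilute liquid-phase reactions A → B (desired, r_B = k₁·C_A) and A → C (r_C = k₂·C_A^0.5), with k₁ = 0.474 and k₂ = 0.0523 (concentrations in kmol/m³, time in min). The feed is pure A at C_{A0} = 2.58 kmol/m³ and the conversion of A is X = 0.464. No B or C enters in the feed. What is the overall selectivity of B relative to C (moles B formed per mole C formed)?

10.7

Exit C_A = C_{A0}(1−X) = 2.58×0.536 = 1.383 kmol/m³.
Rates in a CSTR are evaluated at the outlet concentration: r_B = 0.474×1.383 = 0.6555, r_C = 0.0523×1.383^0.5 = 0.06150.
Overall selectivity = C_B/C_C = r_Bτ/(r_Cτ) = r_B/r_C = 10.7.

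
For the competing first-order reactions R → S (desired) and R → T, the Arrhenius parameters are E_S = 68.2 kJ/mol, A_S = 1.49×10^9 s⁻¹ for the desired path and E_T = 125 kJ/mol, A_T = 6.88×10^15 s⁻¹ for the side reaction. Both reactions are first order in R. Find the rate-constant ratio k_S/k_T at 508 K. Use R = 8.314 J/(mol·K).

With equal orders, S_{S/T} = k_S/k_T = (A_S/A_T)·exp[(E_T−E_S)/(RT)].
(E_T−E_S)/(RT) = (125−68.2)×10³/(8.314×508) = 56800/4224 = 13.45.
k_S/k_T = (1.49×10^9/6.88×10^15)·exp(13.45) = 2.166×10^-7 × 6.928×10^5 = 0.150.
Since E_S < E_T, lowering the temperature improves selectivity toward S.

0.150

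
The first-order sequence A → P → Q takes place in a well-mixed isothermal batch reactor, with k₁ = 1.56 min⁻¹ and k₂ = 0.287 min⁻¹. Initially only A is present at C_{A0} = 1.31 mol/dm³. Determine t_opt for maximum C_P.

For first-order series the maximum of C_P occurs at t_opt = ln(k₂/k₁)/(k₂−k₁).
= ln(0.287/1.56)/(0.287−1.56) = ln(0.1840)/-1.273 = -1.693/-1.273 = 1.33 min.

1.33 min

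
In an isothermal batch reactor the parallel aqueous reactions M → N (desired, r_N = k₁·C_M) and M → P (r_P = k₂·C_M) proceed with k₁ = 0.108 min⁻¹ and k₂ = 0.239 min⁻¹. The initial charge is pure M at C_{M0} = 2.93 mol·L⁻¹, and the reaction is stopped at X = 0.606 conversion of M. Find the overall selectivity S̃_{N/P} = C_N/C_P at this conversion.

0.452

C_M = C_{M0}(1−X) = 1.154 mol·L⁻¹.
Both paths are first order in M, so the instantaneous fraction to N is constant: dC_N/d(−C_M) = k₁/(k₁+k₂) = 0.3112.
C_N = 0.3112·(C_{M0}−C_M) = 0.3112×1.776 = 0.553 mol·L⁻¹.
C_P = (C_{M0}−C_M)−C_N = 1.223 mol·L⁻¹; S̃_{N/P} = 0.5526/1.223 = 0.452.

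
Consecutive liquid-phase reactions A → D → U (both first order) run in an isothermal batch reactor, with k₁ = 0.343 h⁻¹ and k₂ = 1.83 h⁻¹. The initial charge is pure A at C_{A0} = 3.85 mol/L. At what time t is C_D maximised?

1.13 h

Setting dC_D/dt = 0 gives t_opt = ln(k₂/k₁)/(k₂−k₁).
= ln(1.83/0.343)/(1.83−0.343) = ln(5.335)/1.487 = 1.674/1.487 = 1.13 h.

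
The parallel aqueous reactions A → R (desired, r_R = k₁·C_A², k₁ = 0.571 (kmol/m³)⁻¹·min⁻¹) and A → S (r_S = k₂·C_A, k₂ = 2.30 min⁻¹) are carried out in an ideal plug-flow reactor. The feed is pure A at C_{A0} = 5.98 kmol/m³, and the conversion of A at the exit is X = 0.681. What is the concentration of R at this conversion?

C_A = C_{A0}(1−X) = 1.908 kmol/m³.
Along a PFR/batch, dC_S/dC_A = −r_S/(r_R+r_S) = −k₂/(k₂+k₁·C_A).
Integrating from C_{A0} to C_A: C_S = (2.30/0.571)·ln[(2.30+0.571·5.98)/(2.30+0.571·1.91)] = 4.028·ln(5.715/3.389) = 2.104 kmol/m³.
Then C_R = (C_{A0}−C_A) − C_S = 4.072 − 2.104 = 1.968 kmol/m³.

1.97 kmol/m³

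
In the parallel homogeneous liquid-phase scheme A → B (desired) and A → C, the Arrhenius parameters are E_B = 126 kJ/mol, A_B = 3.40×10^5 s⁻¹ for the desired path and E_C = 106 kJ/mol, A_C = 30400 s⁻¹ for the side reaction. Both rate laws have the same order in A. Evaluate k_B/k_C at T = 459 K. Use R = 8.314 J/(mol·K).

0.0592

With equal orders, S_{B/C} = k_B/k_C = (A_B/A_C)·exp[(E_C−E_B)/(RT)].
(E_C−E_B)/(RT) = (106−126)×10³/(8.314×459) = -20000/3816 = -5.241.
k_B/k_C = (3.40×10^5/30400)·exp(-5.241) = 11.18 × 0.005295 = 0.0592.
Since E_B > E_C, raising the temperature improves selectivity toward B.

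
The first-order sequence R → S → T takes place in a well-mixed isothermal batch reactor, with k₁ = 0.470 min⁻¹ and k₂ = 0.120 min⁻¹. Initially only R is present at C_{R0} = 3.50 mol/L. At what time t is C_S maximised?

Setting dC_S/dt = 0 gives t_opt = ln(k₂/k₁)/(k₂−k₁).
= ln(0.120/0.470)/(0.120−0.470) = ln(0.2553)/-0.3500 = -1.365/-0.3500 = 3.90 min.

3.90 min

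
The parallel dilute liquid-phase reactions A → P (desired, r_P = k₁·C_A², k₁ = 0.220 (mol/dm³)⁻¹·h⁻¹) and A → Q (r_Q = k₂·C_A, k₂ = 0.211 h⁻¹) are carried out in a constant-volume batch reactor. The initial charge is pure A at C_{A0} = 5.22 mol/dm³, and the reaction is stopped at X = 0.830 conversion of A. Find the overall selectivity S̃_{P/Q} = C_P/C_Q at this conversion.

C_A = C_{A0}(1−X) = 0.8874 mol/dm³.
Along a PFR/batch, dC_Q/dC_A = −r_Q/(r_P+r_Q) = −k₂/(k₂+k₁·C_A).
Integrating from C_{A0} to C_A: C_Q = (0.211/0.220)·ln[(0.211+0.220·5.22)/(0.211+0.220·0.887)] = 0.9591·ln(1.359/0.4062) = 1.158 mol/dm³.
Then C_P = (C_{A0}−C_A) − C_Q = 4.333 − 1.158 = 3.174 mol/dm³.
S̃_{P/Q} = C_P/C_Q = 3.174/1.158 = 2.74.

2.74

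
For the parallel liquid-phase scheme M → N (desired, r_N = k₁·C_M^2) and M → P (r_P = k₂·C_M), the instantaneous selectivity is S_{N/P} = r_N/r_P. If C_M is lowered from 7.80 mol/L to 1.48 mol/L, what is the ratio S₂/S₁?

S_{N/P} = (k₁/k₂)·C_M, so S₂/S₁ = (C_{M,2}/C_{M,1}).
= 1.48/7.80 = 0.190.
Selectivity toward N falls as C_M falls — high-concentration operation is favoured.

0.190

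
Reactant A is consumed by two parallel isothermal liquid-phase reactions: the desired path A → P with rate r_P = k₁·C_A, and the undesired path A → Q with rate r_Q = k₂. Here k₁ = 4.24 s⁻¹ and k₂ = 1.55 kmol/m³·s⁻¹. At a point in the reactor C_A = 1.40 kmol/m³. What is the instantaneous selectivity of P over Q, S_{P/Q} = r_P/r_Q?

S_{P/Q} = r_P/r_Q = (k₁·C_A)/(k₂) = (k₁/k₂)·C_A.
= (4.24×1.400) / (1.55) = 5.936/1.550 = 3.83.

3.83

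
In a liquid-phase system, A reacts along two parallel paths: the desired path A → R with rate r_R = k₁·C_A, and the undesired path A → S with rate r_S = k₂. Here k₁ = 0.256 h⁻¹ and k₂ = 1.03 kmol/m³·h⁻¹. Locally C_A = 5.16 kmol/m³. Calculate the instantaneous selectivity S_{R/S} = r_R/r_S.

S_{R/S} = r_R/r_S = (k₁·C_A)/(k₂) = (k₁/k₂)·C_A.
= (0.256×5.160) / (1.03) = 1.321/1.030 = 1.28.
Since the desired path is higher order in A, keeping C_A high (PFR or concentrated feed) favours R.

1.28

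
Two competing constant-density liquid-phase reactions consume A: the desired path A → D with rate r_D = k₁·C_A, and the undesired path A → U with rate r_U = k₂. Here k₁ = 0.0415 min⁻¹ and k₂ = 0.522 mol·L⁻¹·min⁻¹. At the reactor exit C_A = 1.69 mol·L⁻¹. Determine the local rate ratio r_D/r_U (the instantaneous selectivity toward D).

S_{D/U} = r_D/r_U = (k₁·C_A)/(k₂) = (k₁/k₂)·C_A.
= (0.0415×1.690) / (0.522) = 0.07014/0.5220 = 0.134.
Since the desired path is higher order in A, keeping C_A high (PFR or concentrated feed) favours D.

0.134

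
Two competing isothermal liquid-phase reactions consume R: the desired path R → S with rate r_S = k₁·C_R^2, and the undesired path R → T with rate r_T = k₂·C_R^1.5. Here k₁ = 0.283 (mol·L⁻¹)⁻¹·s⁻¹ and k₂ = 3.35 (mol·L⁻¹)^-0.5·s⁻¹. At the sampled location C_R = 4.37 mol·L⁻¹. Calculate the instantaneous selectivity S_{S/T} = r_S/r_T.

0.177

S_{S/T} = r_S/r_T = (k₁·C_R^2)/(k₂·C_R^1.5) = (k₁/k₂)·C_R^0.5.
= (0.283×4.370^2) / (3.35×4.370^1.5) = 5.404/30.60 = 0.177.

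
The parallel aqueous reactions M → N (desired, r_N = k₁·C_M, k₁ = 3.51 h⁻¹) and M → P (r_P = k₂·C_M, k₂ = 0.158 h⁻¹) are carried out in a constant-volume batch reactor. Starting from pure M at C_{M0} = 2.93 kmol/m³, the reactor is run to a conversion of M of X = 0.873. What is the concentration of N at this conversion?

2.45 kmol/m³

C_M = C_{M0}(1−X) = 0.3721 kmol/m³.
Both paths are first order in M, so the instantaneous fraction to N is constant: dC_N/d(−C_M) = k₁/(k₁+k₂) = 0.9569.
C_N = 0.9569·(C_{M0}−C_M) = 0.9569×2.558 = 2.45 kmol/m³.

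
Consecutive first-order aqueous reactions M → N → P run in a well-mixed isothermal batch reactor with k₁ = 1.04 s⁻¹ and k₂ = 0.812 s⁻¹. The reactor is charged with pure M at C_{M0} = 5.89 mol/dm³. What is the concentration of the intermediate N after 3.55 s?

0.835 mol/dm³

Solving the coupled first-order balances gives C_N(t) = [k₁/(k₂−k₁)]·C_{M0}·(e^(−k₁t) − e^(−k₂t)).
e^(−k₁t) = e^(−1.04×3.55) = e^(−3.692) = 0.02492; e^(−k₂t) = e^(−2.883) = 0.05599.
C_N = 1.04×5.89/(0.812−1.04) × (0.02492−0.05599) = (-26.87)×(-0.03107) = 0.8347 mol/dm³.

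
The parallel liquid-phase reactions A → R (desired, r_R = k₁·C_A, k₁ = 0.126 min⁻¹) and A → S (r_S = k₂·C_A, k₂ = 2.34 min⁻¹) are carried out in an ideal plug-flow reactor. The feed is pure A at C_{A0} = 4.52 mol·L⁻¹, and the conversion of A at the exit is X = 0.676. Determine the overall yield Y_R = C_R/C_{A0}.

C_A = C_{A0}(1−X) = 1.464 mol·L⁻¹.
Both paths are first order in A, so the instantaneous fraction to R is constant: dC_R/d(−C_A) = k₁/(k₁+k₂) = 0.05109.
C_R = 0.05109·(C_{A0}−C_A) = 0.05109×3.056 = 0.156 mol·L⁻¹.
Y_R = C_R/C_{A0} = 0.1561/4.52 = 0.0345.

0.0345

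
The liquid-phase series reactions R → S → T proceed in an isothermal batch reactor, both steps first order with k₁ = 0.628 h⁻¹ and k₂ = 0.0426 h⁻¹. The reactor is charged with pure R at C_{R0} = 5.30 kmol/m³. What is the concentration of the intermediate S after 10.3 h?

3.66 kmol/m³

The intermediate concentration in a first-order A→B→C sequence is C_S = k₁C_{R0}(e^(−k₁t) − e^(−k₂t))/(k₂−k₁).
e^(−k₁t) = e^(−0.628×10.3) = e^(−6.468) = 0.001552; e^(−k₂t) = e^(−0.4388) = 0.6448.
C_S = 0.628×5.30/(0.0426−0.628) × (0.001552−0.6448) = (-5.686)×(-0.6433) = 3.657 kmol/m³.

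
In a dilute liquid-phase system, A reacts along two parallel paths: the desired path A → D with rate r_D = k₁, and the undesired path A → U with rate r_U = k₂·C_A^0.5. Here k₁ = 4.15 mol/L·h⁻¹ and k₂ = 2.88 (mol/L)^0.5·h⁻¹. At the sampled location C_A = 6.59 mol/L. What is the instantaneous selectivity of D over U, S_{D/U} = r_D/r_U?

0.561

S_{D/U} = r_D/r_U = (k₁)/(k₂·C_A^0.5) = (k₁/k₂)·C_A^-0.5.
= (4.15) / (2.88×6.590^0.5) = 4.150/7.393 = 0.561.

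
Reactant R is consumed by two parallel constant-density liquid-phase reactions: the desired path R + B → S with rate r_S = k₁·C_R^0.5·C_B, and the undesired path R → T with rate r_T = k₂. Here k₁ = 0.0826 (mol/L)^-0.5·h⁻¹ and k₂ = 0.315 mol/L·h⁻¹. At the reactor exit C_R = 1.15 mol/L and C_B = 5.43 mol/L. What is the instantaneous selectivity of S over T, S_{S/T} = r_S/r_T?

S_{S/T} = r_S/r_T = (k₁·C_R^0.5·C_B)/(k₂) = (k₁/k₂)·C_R^0.5·C_B.
= (0.0826×1.150^0.5×5.430) / (0.315) = 0.4810/0.3150 = 1.53.

1.53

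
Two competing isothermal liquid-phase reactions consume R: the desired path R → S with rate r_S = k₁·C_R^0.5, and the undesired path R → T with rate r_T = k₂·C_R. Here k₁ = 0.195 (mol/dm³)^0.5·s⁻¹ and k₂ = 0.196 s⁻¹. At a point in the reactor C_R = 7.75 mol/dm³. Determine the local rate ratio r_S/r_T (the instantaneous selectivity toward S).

0.357

S_{S/T} = r_S/r_T = (k₁·C_R^0.5)/(k₂·C_R) = (k₁/k₂)·C_R^-0.5.
= (0.195×7.750^0.5) / (0.196×7.750) = 0.5429/1.519 = 0.357.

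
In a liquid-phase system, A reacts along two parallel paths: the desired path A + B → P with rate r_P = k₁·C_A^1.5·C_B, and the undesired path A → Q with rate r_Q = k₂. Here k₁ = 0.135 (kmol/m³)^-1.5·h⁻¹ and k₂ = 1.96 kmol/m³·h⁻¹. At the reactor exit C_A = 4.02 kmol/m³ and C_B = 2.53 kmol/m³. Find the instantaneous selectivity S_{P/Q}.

S_{P/Q} = r_P/r_Q = (k₁·C_A^1.5·C_B)/(k₂) = (k₁/k₂)·C_A^1.5·C_B.
= (0.135×4.020^1.5×2.530) / (1.96) = 2.753/1.960 = 1.40.

1.40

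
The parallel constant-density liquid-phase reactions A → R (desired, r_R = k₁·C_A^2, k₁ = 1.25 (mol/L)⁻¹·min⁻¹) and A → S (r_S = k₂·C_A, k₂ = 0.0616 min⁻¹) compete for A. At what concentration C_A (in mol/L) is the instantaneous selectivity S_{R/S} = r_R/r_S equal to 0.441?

0.0217 mol/L

S_{R/S} = (k₁/k₂)·C_A ⇒ C_A = S·k₂/k₁.
= 0.441×0.0616/1.25 = 0.0217 mol/L.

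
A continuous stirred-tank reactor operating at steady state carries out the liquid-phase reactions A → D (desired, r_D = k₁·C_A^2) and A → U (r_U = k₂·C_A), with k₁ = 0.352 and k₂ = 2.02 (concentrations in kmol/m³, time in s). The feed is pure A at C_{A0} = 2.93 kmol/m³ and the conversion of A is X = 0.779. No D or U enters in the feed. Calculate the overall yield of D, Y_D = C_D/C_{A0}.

Exit C_A = C_{A0}(1−X) = 2.93×0.221 = 0.6475 kmol/m³.
Rates in a CSTR are evaluated at the outlet concentration: r_D = 0.352×0.6475^2 = 0.1476, r_U = 2.02×0.6475 = 1.308.
Fraction of consumed A going to D: r_D/(r_D+r_U) = 0.1014.
C_D = 0.1014·C_{A0}·X = 0.1014×2.93×0.779 = 0.231 kmol/m³; Y_D = C_D/C_{A0} = 0.0790.

0.0790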